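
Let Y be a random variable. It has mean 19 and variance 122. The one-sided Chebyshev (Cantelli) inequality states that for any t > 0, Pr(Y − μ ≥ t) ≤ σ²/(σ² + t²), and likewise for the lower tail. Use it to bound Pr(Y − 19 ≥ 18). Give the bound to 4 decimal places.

0.2735

Here σ² = 122 and t = 18, so σ² + t² = 446.
Cantelli's bound: 122/446 = 0.2735.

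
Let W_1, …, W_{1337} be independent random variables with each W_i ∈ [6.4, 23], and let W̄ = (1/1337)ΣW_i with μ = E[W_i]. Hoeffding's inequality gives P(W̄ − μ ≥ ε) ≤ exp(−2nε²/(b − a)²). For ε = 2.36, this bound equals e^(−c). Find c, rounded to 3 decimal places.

54.047

c = 2nε²/(b − a)² = 2·1337·2.36² / 16.6² = 54.0467.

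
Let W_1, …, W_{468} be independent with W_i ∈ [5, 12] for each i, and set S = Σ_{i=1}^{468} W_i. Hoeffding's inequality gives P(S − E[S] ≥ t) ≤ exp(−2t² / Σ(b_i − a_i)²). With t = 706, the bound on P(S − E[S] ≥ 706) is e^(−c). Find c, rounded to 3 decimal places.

43.471

Σ(b_i − a_i)² = 468·(7)² = 22932.
c = 2t²/22932 = 2·706²/22932 = 43.4708.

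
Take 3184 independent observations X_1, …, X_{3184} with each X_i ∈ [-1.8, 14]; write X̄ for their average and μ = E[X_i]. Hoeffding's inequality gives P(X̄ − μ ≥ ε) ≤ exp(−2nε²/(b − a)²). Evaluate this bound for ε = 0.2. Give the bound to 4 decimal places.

Exponent: 2nε²/(b − a)² = 2·3184·0.2² / 15.8² = 1.02035.
Bound = exp(−1.02035) = 0.36047.

0.3605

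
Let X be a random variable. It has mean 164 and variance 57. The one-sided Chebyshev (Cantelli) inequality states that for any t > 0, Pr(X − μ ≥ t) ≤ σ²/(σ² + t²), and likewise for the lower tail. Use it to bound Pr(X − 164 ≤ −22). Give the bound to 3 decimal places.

0.105

Here σ² = 57 and t = 22, so σ² + t² = 541.
Cantelli's bound: 57/541 = 0.1054.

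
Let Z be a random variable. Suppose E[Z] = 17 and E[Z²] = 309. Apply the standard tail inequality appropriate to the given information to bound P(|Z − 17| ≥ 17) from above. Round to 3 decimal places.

0.069

The first two moments determine the variance, so Chebyshev's inequality is the sharpest standard bound available.
Var(Z) = E[Z²] − (E[Z])² = 309 − 289 = 20.
Chebyshev's inequality: P(|Z − μ| ≥ t) ≤ Var(Z)/t² = 20/289 = 0.0692.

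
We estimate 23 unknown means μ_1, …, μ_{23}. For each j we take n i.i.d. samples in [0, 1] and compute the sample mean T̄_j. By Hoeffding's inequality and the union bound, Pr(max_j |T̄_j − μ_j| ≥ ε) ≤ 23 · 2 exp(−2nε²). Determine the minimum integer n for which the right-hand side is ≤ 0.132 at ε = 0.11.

Need 2·23·exp(−2nε²) ≤ 0.132, i.e. exp(−2nε²) ≤ 0.132/46.
So 2nε² ≥ ln(46/0.132) = 5.853595.
Hence n ≥ 5.853595/(2·0.11²) = 241.884.
The smallest integer n is 242.

242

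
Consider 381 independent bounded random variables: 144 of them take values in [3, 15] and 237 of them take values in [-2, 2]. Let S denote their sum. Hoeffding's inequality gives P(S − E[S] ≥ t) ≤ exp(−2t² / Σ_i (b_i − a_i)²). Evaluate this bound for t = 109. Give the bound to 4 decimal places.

0.3795

Σ(b_i − a_i)² = 144·12² + 237·4² = 24528.
Exponent = 2·109² / 24528 = 0.96877.
Bound = exp(−0.96877) = 0.37955.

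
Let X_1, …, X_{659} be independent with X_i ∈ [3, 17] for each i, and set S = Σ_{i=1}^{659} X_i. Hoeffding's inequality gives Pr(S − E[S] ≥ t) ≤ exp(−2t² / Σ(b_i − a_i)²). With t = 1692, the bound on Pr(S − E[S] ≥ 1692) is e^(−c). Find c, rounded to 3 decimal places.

Σ(b_i − a_i)² = 659·(14)² = 129164.
c = 2t²/129164 = 2·1692²/129164 = 44.3291.

44.329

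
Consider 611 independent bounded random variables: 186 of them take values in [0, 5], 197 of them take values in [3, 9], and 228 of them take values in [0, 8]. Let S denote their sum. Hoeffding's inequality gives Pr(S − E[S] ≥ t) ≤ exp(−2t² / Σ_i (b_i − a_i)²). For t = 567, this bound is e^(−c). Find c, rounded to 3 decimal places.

24.416

Σ(b_i − a_i)² = 186·5² + 197·6² + 228·8² = 26334.
c = 2t² / 26334 = 2·567² / 26334 = 24.4163.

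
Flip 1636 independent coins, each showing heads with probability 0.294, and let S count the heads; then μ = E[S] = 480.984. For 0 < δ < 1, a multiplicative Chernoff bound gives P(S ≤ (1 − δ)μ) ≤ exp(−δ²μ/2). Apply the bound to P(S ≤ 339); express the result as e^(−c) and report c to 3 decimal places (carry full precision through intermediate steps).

Write 339 = (1 − δ)μ, so δ = 1 − 339/480.984 = 0.2951949…
Then the exponent is δ²μ/2 = (μ − 339)²/(2μ) = 20.956473.

20.956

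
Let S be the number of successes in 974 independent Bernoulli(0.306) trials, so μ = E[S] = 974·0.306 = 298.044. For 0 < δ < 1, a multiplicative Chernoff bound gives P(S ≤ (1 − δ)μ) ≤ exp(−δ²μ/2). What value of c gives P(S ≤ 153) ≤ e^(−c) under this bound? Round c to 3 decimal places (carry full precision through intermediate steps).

35.293

Write 153 = (1 − δ)μ, so δ = 1 − 153/298.044 = 0.486653…
Then the exponent is δ²μ/2 = (μ − 153)²/(2μ) = 35.293047.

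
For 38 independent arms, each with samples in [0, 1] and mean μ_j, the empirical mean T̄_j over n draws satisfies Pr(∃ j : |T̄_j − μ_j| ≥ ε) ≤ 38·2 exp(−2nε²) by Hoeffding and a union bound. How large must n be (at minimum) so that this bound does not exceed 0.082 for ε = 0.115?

259

Need 2·38·exp(−2nε²) ≤ 0.082, i.e. exp(−2nε²) ≤ 0.082/76.
So 2nε² ≥ ln(76/0.082) = 6.831769.
Hence n ≥ 6.831769/(2·0.115²) = 258.290.
The smallest integer n is 259.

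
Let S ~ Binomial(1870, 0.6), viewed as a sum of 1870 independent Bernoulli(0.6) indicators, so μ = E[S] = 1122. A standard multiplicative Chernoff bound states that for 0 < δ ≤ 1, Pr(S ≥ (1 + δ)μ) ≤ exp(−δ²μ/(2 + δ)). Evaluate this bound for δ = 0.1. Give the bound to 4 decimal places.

Exponent = δ²μ/(2 + δ) = 0.1²·1122/2.1 = 5.3429.
Bound = exp(−5.3429) = 0.00478.

0.0048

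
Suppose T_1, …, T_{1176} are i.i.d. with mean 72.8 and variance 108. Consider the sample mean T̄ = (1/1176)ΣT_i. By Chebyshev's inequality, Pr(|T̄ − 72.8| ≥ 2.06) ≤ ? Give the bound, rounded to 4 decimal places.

Var(T̄) = Var(T_i)/n = 108/1176 = 0.091837.
Chebyshev: Pr(|T̄ − 72.8| ≥ 2.06) ≤ Var(T̄)/(2.06)² = 108/(1176·2.06²) = 0.0216.

0.0216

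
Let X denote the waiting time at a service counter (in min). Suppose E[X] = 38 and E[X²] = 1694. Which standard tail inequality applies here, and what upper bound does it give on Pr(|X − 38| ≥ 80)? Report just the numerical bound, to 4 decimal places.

The first two moments determine the variance, so Chebyshev's inequality is the sharpest standard bound available.
Var(X) = E[X²] − (E[X])² = 1694 − 1444 = 250.
Chebyshev's inequality: Pr(|X − μ| ≥ t) ≤ Var(X)/t² = 250/6400 = 0.0391.

0.0391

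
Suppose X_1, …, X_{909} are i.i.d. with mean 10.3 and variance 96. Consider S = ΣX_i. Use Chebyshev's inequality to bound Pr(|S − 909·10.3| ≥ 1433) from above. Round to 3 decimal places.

Var(S) = n·Var(X_i) = 909·96 = 87264.
Chebyshev: Pr(|S − 909·10.3| ≥ 1433) ≤ Var(S)/1433² = 87264/2053489 = 0.0425.

0.042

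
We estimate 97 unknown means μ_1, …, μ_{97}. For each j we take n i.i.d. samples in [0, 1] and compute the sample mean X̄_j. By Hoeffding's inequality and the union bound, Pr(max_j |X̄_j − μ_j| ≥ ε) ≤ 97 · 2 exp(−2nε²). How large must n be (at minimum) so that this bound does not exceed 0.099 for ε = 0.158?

Need 2·97·exp(−2nε²) ≤ 0.099, i.e. exp(−2nε²) ≤ 0.099/194.
So 2nε² ≥ ln(194/0.099) = 7.580494.
Hence n ≥ 7.580494/(2·0.158²) = 151.829.
The smallest integer n is 152.

152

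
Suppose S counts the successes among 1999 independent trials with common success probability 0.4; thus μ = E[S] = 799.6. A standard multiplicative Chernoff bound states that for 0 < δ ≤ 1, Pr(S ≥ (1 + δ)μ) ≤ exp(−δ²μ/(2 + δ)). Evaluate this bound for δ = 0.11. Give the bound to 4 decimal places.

Exponent = δ²μ/(2 + δ) = 0.11²·799.6/2.11 = 4.5854.
Bound = exp(−4.5854) = 0.01020.

0.0102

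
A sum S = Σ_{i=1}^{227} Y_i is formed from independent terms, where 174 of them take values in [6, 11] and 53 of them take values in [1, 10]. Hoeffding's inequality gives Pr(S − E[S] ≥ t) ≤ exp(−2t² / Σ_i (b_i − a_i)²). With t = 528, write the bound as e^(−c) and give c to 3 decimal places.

Σ(b_i − a_i)² = 174·5² + 53·9² = 8643.
c = 2t² / 8643 = 2·528² / 8643 = 64.5109.

64.511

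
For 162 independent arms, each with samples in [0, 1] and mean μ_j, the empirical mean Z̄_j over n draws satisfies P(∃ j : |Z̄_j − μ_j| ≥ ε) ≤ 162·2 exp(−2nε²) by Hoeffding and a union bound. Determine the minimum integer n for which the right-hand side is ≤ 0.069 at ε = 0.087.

559

Need 2·162·exp(−2nε²) ≤ 0.069, i.e. exp(−2nε²) ≤ 0.069/324.
So 2nε² ≥ ln(324/0.069) = 8.454392.
Hence n ≥ 8.454392/(2·0.087²) = 558.488.
The smallest integer n is 559.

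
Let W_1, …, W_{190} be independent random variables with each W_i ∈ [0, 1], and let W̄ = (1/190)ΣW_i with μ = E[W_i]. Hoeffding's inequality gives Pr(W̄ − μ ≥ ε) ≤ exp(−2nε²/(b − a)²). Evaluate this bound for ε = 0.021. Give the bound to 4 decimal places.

Exponent: 2nε²/(b − a)² = 2·190·0.021² / 1² = 0.16758.
Bound = exp(−0.16758) = 0.84571.

0.8457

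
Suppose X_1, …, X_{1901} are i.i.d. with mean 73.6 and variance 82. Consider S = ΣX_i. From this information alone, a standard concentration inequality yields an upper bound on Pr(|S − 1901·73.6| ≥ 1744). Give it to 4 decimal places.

With mean and variance of each term known, Chebyshev's inequality bounds the deviation of the sum (or sample mean).
Var(S) = n·Var(X_i) = 1901·82 = 155882.
Chebyshev: Pr(|S − 1901·73.6| ≥ 1744) ≤ Var(S)/1744² = 155882/3041536 = 0.0513.

0.0513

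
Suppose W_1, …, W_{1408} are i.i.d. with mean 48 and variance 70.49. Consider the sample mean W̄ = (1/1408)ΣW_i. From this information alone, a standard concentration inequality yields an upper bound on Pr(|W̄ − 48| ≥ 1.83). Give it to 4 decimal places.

0.0149

With mean and variance of each term known, Chebyshev's inequality bounds the deviation of the sum (or sample mean).
Var(W̄) = Var(W_i)/n = 70.49/1408 = 0.050064.
Chebyshev: Pr(|W̄ − 48| ≥ 1.83) ≤ Var(W̄)/(1.83)² = 70.49/(1408·1.83²) = 0.0149.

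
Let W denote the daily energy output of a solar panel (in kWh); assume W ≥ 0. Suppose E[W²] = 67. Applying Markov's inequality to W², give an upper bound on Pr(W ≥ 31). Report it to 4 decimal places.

Since W ≥ 0, the event {W ≥ 31} is the same as {W² ≥ 961}.
Markov's inequality applied to W² gives Pr(W² ≥ 961) ≤ E[W²]/961 = 67/961 = 0.0697.

0.0697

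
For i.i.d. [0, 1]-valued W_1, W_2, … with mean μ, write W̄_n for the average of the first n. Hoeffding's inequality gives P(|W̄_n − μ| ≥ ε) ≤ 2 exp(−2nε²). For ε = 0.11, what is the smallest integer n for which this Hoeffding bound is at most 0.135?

Require 2·exp(−2nε²) ≤ 0.135, i.e. 2nε² ≥ ln(2/0.135) = 2.695628.
So n ≥ 2.695628 / (2·0.11²) = 111.390.
The smallest integer n is 112.

112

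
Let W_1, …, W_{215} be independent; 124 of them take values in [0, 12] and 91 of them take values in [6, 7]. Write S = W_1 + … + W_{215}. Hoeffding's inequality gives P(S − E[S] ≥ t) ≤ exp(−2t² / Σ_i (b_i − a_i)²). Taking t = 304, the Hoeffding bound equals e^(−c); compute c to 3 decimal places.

10.299

Σ(b_i − a_i)² = 124·12² + 91·1² = 17947.
c = 2t² / 17947 = 2·304² / 17947 = 10.2988.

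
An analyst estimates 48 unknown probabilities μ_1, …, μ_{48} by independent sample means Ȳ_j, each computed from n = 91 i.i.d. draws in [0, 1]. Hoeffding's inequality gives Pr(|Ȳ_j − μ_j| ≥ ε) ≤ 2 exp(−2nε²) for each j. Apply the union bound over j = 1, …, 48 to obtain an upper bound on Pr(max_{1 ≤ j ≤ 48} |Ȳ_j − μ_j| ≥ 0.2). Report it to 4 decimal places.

0.0662

Per-experiment Hoeffding bound: 2·exp(−2·91·0.2²) = 2·exp(−7.28000) = 0.0013784.
Union bound over 48 events: 48·0.0013784 = 0.06616.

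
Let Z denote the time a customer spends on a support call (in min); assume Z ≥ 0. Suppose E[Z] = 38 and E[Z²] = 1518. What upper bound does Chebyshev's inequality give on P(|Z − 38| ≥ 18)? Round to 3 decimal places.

Var(Z) = E[Z²] − (E[Z])² = 1518 − 1444 = 74.
Chebyshev's inequality: P(|Z − μ| ≥ t) ≤ Var(Z)/t² = 74/324 = 0.2284.

0.228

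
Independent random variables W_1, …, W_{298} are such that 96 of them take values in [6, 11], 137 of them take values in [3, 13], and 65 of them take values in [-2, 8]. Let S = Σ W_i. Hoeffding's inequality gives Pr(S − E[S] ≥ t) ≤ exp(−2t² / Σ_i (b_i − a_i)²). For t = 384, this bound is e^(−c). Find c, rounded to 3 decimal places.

13.049

Σ(b_i − a_i)² = 96·5² + 137·10² + 65·10² = 22600.
c = 2t² / 22600 = 2·384² / 22600 = 13.0492.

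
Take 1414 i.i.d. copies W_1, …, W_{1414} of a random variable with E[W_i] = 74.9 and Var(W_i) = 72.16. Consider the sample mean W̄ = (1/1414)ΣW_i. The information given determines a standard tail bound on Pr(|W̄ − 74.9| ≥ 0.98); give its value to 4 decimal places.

0.0531

With mean and variance of each term known, Chebyshev's inequality bounds the deviation of the sum (or sample mean).
Var(W̄) = Var(W_i)/n = 72.16/1414 = 0.051033.
Chebyshev: Pr(|W̄ − 74.9| ≥ 0.98) ≤ Var(W̄)/(0.98)² = 72.16/(1414·0.98²) = 0.0531.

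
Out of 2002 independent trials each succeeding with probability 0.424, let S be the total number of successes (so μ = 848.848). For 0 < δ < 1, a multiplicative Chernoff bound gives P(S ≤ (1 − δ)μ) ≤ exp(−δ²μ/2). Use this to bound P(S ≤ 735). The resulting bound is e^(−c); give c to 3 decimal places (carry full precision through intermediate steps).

Write 735 = (1 − δ)μ, so δ = 1 − 735/848.848 = 0.1341206…
Then the exponent is δ²μ/2 = (μ − 735)²/(2μ) = 7.634681.

7.635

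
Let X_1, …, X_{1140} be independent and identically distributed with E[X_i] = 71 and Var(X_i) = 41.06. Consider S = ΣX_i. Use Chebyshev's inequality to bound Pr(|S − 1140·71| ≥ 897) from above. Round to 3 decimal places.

0.058

Var(S) = n·Var(X_i) = 1140·41.06 = 46808.4.
Chebyshev: Pr(|S − 1140·71| ≥ 897) ≤ Var(S)/897² = 46808.4/804609 = 0.0582.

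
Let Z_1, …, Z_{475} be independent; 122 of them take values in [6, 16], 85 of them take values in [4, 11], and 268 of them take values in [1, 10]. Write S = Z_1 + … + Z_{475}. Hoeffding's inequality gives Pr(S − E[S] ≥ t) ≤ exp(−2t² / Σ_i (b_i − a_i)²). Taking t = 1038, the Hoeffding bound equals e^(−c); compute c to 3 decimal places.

56.599

Σ(b_i − a_i)² = 122·10² + 85·7² + 268·9² = 38073.
c = 2t² / 38073 = 2·1038² / 38073 = 56.5988.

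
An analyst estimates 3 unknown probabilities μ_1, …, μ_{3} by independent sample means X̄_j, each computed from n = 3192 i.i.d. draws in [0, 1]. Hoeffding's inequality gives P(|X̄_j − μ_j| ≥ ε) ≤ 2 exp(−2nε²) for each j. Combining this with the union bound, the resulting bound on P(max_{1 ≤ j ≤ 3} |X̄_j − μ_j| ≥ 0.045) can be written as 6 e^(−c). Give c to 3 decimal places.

Union bound over the 3 events: P(max_{1 ≤ j ≤ 3} |X̄_j − μ_j| ≥ 0.045) ≤ 3·2·exp(−2nε²) = 6 exp(−2·3192·0.045²).
So c = 2·3192·0.045² = 12.9276.

12.928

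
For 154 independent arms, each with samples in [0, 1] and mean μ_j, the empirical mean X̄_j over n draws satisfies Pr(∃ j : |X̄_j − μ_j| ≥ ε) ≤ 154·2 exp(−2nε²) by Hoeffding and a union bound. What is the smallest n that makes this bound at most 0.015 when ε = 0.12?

345

Need 2·154·exp(−2nε²) ≤ 0.015, i.e. exp(−2nε²) ≤ 0.015/308.
So 2nε² ≥ ln(308/0.015) = 9.929805.
Hence n ≥ 9.929805/(2·0.12²) = 344.785.
The smallest integer n is 345.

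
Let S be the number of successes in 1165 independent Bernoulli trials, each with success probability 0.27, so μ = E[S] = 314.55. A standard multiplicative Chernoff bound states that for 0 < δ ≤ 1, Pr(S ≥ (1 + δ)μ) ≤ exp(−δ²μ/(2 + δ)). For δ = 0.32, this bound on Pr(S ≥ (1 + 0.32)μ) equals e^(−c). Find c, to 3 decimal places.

13.884

c = δ²μ/(2 + δ) = 0.32²·314.55/(2 + 0.32) = 13.8836.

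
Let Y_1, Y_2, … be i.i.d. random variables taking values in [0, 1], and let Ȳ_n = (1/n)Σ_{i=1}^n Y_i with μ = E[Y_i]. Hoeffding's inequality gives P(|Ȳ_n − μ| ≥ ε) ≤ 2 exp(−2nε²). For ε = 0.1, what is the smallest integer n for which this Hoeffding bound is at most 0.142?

133

Require 2·exp(−2nε²) ≤ 0.142, i.e. 2nε² ≥ ln(2/0.142) = 2.645075.
So n ≥ 2.645075 / (2·0.1²) = 132.254.
The smallest integer n is 133.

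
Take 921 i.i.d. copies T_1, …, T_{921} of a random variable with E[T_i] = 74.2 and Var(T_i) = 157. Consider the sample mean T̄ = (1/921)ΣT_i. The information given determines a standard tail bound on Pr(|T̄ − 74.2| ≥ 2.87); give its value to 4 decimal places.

0.0207

With mean and variance of each term known, Chebyshev's inequality bounds the deviation of the sum (or sample mean).
Var(T̄) = Var(T_i)/n = 157/921 = 0.17047.
Chebyshev: Pr(|T̄ − 74.2| ≥ 2.87) ≤ Var(T̄)/(2.87)² = 157/(921·2.87²) = 0.0207.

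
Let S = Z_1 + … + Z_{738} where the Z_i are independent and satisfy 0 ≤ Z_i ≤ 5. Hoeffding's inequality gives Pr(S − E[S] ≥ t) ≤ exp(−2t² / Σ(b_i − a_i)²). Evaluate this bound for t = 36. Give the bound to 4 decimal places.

Σ(b_i − a_i)² = 738·(5)² = 18450.
Exponent = 2·36²/18450 = 0.1405.
Bound = exp(−0.1405) = 0.86893.

0.8689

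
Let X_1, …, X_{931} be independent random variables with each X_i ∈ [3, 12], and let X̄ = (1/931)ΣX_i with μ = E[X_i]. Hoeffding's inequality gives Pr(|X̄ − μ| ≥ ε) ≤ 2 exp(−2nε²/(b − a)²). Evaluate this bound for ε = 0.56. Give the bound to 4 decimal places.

Exponent: 2nε²/(b − a)² = 2·931·0.56² / 9² = 7.20893.
Bound = 2·exp(−7.20893) = 0.00148.

0.0015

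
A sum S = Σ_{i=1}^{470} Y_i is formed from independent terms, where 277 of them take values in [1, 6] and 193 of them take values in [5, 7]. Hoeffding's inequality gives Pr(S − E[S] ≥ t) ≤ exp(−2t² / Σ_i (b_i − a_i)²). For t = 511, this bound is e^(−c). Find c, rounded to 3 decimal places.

67.850

Σ(b_i − a_i)² = 277·5² + 193·2² = 7697.
c = 2t² / 7697 = 2·511² / 7697 = 67.8501.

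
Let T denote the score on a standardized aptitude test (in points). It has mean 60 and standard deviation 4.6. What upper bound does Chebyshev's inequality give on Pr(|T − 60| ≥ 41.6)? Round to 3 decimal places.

Chebyshev: Pr(|T − μ| ≥ t) ≤ Var(T)/t².
Var(T) = σ² = 4.6² = 21.16.
Bound = 21.16 / 1730.56 = 0.0122.

0.012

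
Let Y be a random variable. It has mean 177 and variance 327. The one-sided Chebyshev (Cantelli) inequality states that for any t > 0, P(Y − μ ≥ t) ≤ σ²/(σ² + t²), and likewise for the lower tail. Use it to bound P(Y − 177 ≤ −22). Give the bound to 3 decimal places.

0.403

Here σ² = 327 and t = 22, so σ² + t² = 811.
Cantelli's bound: 327/811 = 0.4032.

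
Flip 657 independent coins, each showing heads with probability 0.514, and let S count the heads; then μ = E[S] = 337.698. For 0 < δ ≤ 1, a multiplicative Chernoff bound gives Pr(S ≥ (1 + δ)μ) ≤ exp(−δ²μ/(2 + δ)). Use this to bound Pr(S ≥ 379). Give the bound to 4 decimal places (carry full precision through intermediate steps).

Write 379 = (1 + δ)μ, so δ = 379/337.698 − 1 = 0.1223045…
Then the exponent is δ²μ/(2 + δ) = (379 − μ)² / (μ·(2 + δ)) = 2.380159.
Bound = exp(−2.380159) = 0.09254.

0.0925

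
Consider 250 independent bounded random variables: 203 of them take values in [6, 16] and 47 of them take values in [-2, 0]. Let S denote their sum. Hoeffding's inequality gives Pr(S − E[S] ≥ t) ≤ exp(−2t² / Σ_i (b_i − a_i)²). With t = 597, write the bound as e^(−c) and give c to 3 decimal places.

34.792

Σ(b_i − a_i)² = 203·10² + 47·2² = 20488.
c = 2t² / 20488 = 2·597² / 20488 = 34.7920.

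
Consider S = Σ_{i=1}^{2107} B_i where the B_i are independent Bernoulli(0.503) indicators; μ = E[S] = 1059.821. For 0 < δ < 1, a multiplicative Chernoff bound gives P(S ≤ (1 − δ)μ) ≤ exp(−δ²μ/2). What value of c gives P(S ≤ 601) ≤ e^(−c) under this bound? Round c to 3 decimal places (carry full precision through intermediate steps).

Write 601 = (1 − δ)μ, so δ = 1 − 601/1059.821 = 0.4329231…
Then the exponent is δ²μ/2 = (μ − 601)²/(2μ) = 99.317106.

99.317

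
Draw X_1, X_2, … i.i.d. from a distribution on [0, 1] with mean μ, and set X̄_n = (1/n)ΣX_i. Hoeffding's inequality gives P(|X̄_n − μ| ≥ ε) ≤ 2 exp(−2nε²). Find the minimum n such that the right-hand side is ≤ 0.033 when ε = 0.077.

Require 2·exp(−2nε²) ≤ 0.033, i.e. 2nε² ≥ ln(2/0.033) = 4.104395.
So n ≥ 4.104395 / (2·0.077²) = 346.129.
The smallest integer n is 347.

347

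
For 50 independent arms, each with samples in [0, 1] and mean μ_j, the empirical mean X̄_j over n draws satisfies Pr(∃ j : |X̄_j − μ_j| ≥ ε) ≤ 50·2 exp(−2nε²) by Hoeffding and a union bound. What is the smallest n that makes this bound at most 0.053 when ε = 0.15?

Need 2·50·exp(−2nε²) ≤ 0.053, i.e. exp(−2nε²) ≤ 0.053/100.
So 2nε² ≥ ln(100/0.053) = 7.542634.
Hence n ≥ 7.542634/(2·0.15²) = 167.614.
The smallest integer n is 168.

168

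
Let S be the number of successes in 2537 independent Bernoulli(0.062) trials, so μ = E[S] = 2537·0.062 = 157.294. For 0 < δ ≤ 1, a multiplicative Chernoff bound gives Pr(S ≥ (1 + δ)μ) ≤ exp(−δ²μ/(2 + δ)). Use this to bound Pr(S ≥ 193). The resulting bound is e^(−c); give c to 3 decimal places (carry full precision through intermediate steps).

Write 193 = (1 + δ)μ, so δ = 193/157.294 − 1 = 0.2270017…
Then the exponent is δ²μ/(2 + δ) = (193 − μ)² / (μ·(2 + δ)) = 3.639567.

3.640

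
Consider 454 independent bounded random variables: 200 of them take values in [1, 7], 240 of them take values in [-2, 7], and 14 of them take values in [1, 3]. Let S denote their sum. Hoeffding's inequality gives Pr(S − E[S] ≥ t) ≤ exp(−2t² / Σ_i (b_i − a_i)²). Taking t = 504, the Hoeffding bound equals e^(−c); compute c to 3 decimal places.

Σ(b_i − a_i)² = 200·6² + 240·9² + 14·2² = 26696.
c = 2t² / 26696 = 2·504² / 26696 = 19.0303.

19.030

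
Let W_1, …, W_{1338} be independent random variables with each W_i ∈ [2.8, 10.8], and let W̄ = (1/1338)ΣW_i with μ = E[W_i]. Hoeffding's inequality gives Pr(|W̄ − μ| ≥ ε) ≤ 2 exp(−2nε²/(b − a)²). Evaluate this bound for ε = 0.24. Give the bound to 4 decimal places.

Exponent: 2nε²/(b − a)² = 2·1338·0.24² / 8² = 2.40840.
Bound = 2·exp(−2.40840) = 0.17992.

0.1799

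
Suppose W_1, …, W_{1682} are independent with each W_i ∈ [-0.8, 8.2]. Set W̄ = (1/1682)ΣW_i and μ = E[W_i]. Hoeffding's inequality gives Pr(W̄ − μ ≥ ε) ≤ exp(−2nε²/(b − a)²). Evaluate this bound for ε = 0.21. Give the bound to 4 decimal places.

0.1602

Exponent: 2nε²/(b − a)² = 2·1682·0.21² / 9² = 1.83151.
Bound = exp(−1.83151) = 0.16017.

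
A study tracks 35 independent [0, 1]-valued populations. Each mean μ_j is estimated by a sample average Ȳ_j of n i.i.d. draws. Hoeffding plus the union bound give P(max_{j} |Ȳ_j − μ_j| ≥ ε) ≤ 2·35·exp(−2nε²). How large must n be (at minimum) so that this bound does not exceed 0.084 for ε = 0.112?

Need 2·35·exp(−2nε²) ≤ 0.084, i.e. exp(−2nε²) ≤ 0.084/70.
So 2nε² ≥ ln(70/0.084) = 6.725434.
Hence n ≥ 6.725434/(2·0.112²) = 268.074.
The smallest integer n is 269.

269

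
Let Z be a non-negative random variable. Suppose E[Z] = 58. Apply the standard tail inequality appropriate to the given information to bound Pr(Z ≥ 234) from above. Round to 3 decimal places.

Only the mean of a non-negative variable is known, so Markov's inequality is the applicable tail bound.
Markov's inequality: for a non-negative random variable, Pr(Z ≥ a) ≤ E[Z]/a.
Here E[Z] = 58 and a = 234, so the bound is 58/234 = 0.2479.

0.248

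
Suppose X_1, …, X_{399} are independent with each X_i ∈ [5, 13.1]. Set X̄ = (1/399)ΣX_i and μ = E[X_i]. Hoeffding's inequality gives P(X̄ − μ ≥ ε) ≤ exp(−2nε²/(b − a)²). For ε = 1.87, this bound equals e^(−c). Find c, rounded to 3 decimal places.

42.532

c = 2nε²/(b − a)² = 2·399·1.87² / 8.1² = 42.5320.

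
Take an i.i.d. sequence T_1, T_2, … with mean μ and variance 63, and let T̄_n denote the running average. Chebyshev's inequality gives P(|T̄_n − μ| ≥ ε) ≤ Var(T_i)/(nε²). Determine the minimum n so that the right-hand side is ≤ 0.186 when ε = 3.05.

Require 63/(n·3.05²) ≤ 0.186, i.e. n ≥ 63/(0.186·3.05²) = 36.411.
The smallest integer n is 37.

37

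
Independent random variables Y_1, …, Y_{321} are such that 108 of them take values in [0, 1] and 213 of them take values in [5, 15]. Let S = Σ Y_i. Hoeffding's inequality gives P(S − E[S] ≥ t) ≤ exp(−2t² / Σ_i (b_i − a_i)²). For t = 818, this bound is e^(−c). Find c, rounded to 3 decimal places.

62.512

Σ(b_i − a_i)² = 108·1² + 213·10² = 21408.
c = 2t² / 21408 = 2·818² / 21408 = 62.5116.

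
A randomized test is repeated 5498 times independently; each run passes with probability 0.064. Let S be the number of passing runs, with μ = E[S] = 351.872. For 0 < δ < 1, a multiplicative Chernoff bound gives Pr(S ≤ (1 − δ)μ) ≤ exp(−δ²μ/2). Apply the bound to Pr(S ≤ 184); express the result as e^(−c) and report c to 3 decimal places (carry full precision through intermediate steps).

40.044

Write 184 = (1 − δ)μ, so δ = 1 − 184/351.872 = 0.4770826…
Then the exponent is δ²μ/2 = (μ − 184)²/(2μ) = 40.044403.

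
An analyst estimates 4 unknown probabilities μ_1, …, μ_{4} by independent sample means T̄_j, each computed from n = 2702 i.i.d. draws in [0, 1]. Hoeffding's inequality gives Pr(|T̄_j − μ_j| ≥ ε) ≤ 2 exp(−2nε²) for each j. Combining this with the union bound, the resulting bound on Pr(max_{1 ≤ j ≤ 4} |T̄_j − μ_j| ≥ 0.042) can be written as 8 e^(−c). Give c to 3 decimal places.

9.533

Union bound over the 4 events: Pr(max_{1 ≤ j ≤ 4} |T̄_j − μ_j| ≥ 0.042) ≤ 4·2·exp(−2nε²) = 8 exp(−2·2702·0.042²).
So c = 2·2702·0.042² = 9.5327.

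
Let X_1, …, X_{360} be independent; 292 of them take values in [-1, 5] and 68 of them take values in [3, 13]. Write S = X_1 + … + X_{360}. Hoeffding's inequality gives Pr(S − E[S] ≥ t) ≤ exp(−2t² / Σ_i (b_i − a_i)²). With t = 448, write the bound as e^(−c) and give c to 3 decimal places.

23.187

Σ(b_i − a_i)² = 292·6² + 68·10² = 17312.
c = 2t² / 17312 = 2·448² / 17312 = 23.1867.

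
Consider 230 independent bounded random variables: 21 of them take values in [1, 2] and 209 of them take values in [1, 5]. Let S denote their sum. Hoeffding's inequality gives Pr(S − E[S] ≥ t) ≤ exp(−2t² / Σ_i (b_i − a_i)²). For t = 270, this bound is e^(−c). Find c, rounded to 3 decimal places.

43.328

Σ(b_i − a_i)² = 21·1² + 209·4² = 3365.
c = 2t² / 3365 = 2·270² / 3365 = 43.3284.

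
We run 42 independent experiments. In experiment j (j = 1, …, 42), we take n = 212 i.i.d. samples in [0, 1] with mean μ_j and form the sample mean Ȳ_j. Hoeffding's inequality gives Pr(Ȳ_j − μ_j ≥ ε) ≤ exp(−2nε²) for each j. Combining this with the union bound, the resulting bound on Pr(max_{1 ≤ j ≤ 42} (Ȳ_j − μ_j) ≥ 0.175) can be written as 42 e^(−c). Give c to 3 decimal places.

Union bound over the 42 events: Pr(max_{1 ≤ j ≤ 42} (Ȳ_j − μ_j) ≥ 0.175) ≤ 42·exp(−2nε²) = 42 exp(−2·212·0.175²).
So c = 2·212·0.175² = 12.9850.

12.985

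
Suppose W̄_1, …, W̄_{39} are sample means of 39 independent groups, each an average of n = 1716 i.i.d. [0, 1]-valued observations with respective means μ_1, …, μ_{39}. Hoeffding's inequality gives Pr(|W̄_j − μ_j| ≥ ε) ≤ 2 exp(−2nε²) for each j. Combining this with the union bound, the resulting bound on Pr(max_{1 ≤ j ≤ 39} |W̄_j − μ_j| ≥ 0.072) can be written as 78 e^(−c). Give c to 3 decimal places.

17.791

Union bound over the 39 events: Pr(max_{1 ≤ j ≤ 39} |W̄_j − μ_j| ≥ 0.072) ≤ 39·2·exp(−2nε²) = 78 exp(−2·1716·0.072²).
So c = 2·1716·0.072² = 17.7915.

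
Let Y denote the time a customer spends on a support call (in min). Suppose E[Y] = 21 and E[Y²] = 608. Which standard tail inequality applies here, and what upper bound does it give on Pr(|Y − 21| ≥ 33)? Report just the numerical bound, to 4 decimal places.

0.1534

The first two moments determine the variance, so Chebyshev's inequality is the sharpest standard bound available.
Var(Y) = E[Y²] − (E[Y])² = 608 − 441 = 167.
Chebyshev's inequality: Pr(|Y − μ| ≥ t) ≤ Var(Y)/t² = 167/1089 = 0.1534.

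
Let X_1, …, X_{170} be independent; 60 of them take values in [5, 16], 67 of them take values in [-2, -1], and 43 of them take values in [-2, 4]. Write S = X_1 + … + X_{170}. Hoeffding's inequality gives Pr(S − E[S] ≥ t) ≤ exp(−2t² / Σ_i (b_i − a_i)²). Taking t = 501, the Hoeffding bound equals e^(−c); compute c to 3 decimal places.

56.564

Σ(b_i − a_i)² = 60·11² + 67·1² + 43·6² = 8875.
c = 2t² / 8875 = 2·501² / 8875 = 56.5636.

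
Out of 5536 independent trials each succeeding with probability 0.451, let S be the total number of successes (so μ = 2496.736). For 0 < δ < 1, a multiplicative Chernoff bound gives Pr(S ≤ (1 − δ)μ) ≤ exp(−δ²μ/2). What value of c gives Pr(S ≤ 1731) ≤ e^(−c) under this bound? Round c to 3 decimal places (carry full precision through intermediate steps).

Write 1731 = (1 − δ)μ, so δ = 1 − 1731/2496.736 = 0.3066948…
Then the exponent is δ²μ/2 = (μ − 1731)²/(2μ) = 117.423633.

117.424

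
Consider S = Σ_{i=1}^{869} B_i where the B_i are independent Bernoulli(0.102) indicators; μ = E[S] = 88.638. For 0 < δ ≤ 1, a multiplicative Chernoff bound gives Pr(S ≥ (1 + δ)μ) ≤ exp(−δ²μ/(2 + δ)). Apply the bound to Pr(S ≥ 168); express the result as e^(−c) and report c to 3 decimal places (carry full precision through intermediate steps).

Write 168 = (1 + δ)μ, so δ = 168/88.638 − 1 = 0.8953496…
Then the exponent is δ²μ/(2 + δ) = (168 − μ)² / (μ·(2 + δ)) = 24.541678.

24.542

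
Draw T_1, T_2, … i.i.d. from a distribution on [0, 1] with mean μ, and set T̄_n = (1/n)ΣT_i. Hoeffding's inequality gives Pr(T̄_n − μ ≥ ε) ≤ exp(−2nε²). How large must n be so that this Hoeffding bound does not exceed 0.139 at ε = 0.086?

134

Require exp(−2nε²) ≤ 0.139, i.e. 2nε² ≥ ln(1/0.139) = 1.973281.
So n ≥ 1.973281 / (2·0.086²) = 133.402.
The smallest integer n is 134.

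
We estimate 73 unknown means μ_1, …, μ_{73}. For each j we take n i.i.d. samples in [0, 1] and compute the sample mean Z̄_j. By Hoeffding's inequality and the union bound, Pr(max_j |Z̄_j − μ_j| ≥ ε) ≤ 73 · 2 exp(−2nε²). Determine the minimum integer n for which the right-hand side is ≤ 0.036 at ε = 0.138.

Need 2·73·exp(−2nε²) ≤ 0.036, i.e. exp(−2nε²) ≤ 0.036/146.
So 2nε² ≥ ln(146/0.036) = 8.307843.
Hence n ≥ 8.307843/(2·0.138²) = 218.122.
The smallest integer n is 219.

219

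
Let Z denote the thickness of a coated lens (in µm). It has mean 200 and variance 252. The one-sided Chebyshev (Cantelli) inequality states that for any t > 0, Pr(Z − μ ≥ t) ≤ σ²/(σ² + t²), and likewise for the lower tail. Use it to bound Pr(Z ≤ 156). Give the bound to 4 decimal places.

0.1152

Here σ² = 252 and t = 44, so σ² + t² = 2188.
Cantelli's bound: 252/2188 = 0.1152.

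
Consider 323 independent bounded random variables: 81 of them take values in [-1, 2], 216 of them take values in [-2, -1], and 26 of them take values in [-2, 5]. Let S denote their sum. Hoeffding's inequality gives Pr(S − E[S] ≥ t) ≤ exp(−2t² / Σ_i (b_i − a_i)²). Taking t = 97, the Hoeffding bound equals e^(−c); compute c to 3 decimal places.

8.480

Σ(b_i − a_i)² = 81·3² + 216·1² + 26·7² = 2219.
c = 2t² / 2219 = 2·97² / 2219 = 8.4804.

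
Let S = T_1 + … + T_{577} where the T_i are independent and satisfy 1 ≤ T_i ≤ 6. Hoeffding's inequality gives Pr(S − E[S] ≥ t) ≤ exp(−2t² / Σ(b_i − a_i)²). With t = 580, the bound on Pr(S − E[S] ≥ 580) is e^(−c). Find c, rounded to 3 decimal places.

46.641

Σ(b_i − a_i)² = 577·(5)² = 14425.
c = 2t²/14425 = 2·580²/14425 = 46.6412.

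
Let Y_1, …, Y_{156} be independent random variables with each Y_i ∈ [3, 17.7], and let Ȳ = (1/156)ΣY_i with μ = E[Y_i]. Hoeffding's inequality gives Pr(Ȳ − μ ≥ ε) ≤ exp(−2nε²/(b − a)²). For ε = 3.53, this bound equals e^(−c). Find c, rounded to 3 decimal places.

c = 2nε²/(b − a)² = 2·156·3.53² / 14.7² = 17.9916.

17.992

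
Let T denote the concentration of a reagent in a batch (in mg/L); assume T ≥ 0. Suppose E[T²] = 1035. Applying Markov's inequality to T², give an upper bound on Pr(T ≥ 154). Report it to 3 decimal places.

0.044

Since T ≥ 0, the event {T ≥ 154} is the same as {T² ≥ 23716}.
Markov's inequality applied to T² gives Pr(T² ≥ 23716) ≤ E[T²]/23716 = 1035/23716 = 0.0436.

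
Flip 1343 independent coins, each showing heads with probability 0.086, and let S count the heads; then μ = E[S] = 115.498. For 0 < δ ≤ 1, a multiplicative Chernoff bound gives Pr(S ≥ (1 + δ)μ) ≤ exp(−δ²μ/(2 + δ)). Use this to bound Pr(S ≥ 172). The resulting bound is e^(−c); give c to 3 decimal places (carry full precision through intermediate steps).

Write 172 = (1 + δ)μ, so δ = 172/115.498 − 1 = 0.4892033…
Then the exponent is δ²μ/(2 + δ) = (172 − μ)² / (μ·(2 + δ)) = 11.104342.

11.104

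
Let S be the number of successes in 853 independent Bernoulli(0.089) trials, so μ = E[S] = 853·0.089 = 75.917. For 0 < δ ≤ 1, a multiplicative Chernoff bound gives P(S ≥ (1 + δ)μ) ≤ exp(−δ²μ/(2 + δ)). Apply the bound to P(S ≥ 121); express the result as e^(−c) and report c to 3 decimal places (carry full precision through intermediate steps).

10.321

Write 121 = (1 + δ)μ, so δ = 121/75.917 − 1 = 0.5938459…
Then the exponent is δ²μ/(2 + δ) = (121 − μ)² / (μ·(2 + δ)) = 10.321490.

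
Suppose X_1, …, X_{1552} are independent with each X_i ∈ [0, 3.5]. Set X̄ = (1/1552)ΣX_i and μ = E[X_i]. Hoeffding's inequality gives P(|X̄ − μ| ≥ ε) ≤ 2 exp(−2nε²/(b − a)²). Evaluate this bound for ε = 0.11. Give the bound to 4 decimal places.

0.0932

Exponent: 2nε²/(b − a)² = 2·1552·0.11² / 3.5² = 3.06599.
Bound = 2·exp(−3.06599) = 0.09322.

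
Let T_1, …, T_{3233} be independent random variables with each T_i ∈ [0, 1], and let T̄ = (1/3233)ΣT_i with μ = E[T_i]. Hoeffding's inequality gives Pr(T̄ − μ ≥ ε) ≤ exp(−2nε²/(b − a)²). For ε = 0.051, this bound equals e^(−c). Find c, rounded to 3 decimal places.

16.818

c = 2nε²/(b − a)² = 2·3233·0.051² / 1² = 16.8181.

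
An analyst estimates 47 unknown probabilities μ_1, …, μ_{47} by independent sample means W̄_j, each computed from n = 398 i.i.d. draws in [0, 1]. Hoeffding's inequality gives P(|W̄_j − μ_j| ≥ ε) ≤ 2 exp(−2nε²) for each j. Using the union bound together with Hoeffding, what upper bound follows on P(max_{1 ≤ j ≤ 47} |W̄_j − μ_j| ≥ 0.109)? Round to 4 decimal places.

Per-experiment Hoeffding bound: 2·exp(−2·398·0.109²) = 2·exp(−9.45728) = 0.00015624.
Union bound over 47 events: 47·0.00015624 = 0.00734.

0.0073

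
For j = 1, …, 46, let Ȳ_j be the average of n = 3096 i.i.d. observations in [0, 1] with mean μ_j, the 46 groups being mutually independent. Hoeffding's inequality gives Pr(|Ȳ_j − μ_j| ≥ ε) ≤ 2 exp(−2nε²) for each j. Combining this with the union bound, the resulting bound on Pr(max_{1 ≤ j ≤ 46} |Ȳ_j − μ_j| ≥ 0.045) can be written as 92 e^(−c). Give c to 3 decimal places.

Union bound over the 46 events: Pr(max_{1 ≤ j ≤ 46} |Ȳ_j − μ_j| ≥ 0.045) ≤ 46·2·exp(−2nε²) = 92 exp(−2·3096·0.045²).
So c = 2·3096·0.045² = 12.5388.

12.539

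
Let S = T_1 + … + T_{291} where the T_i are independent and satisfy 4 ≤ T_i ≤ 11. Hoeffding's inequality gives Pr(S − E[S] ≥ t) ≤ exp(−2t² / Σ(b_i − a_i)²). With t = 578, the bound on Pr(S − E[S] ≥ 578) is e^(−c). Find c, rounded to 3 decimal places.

Σ(b_i − a_i)² = 291·(7)² = 14259.
c = 2t²/14259 = 2·578²/14259 = 46.8594.

46.859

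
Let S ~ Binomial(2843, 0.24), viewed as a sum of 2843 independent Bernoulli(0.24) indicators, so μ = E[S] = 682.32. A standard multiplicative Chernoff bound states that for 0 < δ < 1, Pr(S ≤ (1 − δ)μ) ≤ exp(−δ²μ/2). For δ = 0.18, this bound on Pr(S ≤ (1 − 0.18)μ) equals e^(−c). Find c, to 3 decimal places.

c = δ²μ/2 = 0.18²·682.32/2 = 11.0536.

11.054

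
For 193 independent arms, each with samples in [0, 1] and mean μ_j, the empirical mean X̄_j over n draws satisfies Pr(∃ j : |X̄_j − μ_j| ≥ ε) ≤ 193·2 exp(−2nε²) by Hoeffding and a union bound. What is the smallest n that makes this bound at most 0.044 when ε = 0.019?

Need 2·193·exp(−2nε²) ≤ 0.044, i.e. exp(−2nε²) ≤ 0.044/386.
So 2nε² ≥ ln(386/0.044) = 9.079403.
Hence n ≥ 9.079403/(2·0.019²) = 12575.350.
The smallest integer n is 12576.

12576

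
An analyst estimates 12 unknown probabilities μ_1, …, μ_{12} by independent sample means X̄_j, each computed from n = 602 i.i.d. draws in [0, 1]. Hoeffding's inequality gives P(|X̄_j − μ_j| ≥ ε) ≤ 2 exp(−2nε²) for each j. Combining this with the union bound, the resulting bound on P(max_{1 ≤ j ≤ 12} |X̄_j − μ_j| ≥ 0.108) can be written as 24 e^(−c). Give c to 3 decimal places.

Union bound over the 12 events: P(max_{1 ≤ j ≤ 12} |X̄_j − μ_j| ≥ 0.108) ≤ 12·2·exp(−2nε²) = 24 exp(−2·602·0.108²).
So c = 2·602·0.108² = 14.0435.

14.043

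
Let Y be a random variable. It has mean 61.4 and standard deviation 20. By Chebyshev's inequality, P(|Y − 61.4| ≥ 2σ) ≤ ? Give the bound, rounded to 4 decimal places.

Chebyshev: P(|Y − μ| ≥ t) ≤ Var(Y)/t².
Var(Y) = σ² = 20² = 400.
t = 2·20 = 40.
Bound = 400 / 1600 = 0.2500.

0.2500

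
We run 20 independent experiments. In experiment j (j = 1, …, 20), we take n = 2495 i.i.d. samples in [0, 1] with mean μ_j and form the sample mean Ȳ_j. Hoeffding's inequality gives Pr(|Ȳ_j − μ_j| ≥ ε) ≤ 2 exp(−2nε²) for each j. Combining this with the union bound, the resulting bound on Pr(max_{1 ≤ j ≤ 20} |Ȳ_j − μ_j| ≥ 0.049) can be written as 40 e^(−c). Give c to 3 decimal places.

11.981

Union bound over the 20 events: Pr(max_{1 ≤ j ≤ 20} |Ȳ_j − μ_j| ≥ 0.049) ≤ 20·2·exp(−2nε²) = 40 exp(−2·2495·0.049²).
So c = 2·2495·0.049² = 11.9810.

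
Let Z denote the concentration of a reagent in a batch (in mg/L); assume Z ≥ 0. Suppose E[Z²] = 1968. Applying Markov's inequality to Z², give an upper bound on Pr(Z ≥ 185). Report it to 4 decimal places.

0.0575

Since Z ≥ 0, the event {Z ≥ 185} is the same as {Z² ≥ 34225}.
Markov's inequality applied to Z² gives Pr(Z² ≥ 34225) ≤ E[Z²]/34225 = 1968/34225 = 0.0575.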